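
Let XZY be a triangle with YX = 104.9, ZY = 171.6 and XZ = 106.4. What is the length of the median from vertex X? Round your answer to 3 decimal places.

Median from X: ½√(2·YX² + 2·XZ² − ZY²) ≈ 61.651.

m_X ≈ 61.651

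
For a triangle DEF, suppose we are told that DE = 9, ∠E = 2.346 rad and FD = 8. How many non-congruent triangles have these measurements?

0

DE·sin E = 9·sin(2.346 rad) ≈ 6.429.
Since ∠E is not acute, a triangle exists only if FD > DE; here FD ≤ DE, so there is no triangle.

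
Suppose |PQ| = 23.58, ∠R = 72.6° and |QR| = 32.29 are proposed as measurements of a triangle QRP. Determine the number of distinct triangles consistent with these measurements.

0

|QR|·sin R = 32.29·sin(72.6°) ≈ 30.81.
Since |PQ| = 23.58 < 30.81 = |QR| sin R, no triangle exists.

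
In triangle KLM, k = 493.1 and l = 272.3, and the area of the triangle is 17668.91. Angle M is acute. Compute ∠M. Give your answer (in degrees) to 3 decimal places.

From area = ½·k·l·sin M, we get sin M = 2·area/(k·l) ≈ 0.26318.
Taking the acute solution, ∠M ≈ 15.26°.

15.259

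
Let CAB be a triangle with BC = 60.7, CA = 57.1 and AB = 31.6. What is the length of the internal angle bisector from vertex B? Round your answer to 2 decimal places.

t_B ≈ 34.41

By the law of cosines, cos B = (AB² + BC² − CA²) / (2·AB·BC) ≈ 0.37084, so ∠B ≈ 68.23°.
The bisector from B has length 2·AB·BC·cos(∠B/2)/(AB+BC) ≈ 34.41.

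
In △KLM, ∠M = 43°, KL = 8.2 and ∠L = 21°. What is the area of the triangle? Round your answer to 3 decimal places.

The third angle is ∠K = 180° − ∠L − ∠M = 116.00°.
Law of sines: LM = KL·sin K/sin M ≈ 10.807.
Law of sines: MK = KL·sin L/sin M ≈ 4.3088.
Area = ½·KL·LM·sin L ≈ 15.878.

area ≈ 15.878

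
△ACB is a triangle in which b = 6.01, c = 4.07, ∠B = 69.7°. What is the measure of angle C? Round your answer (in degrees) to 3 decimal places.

∠C ≈ 39.431°

Law of sines: sin C = c·sin B/b ≈ 0.63514.
Since b ≥ c, only the acute value applies: ∠C ≈ 39.43°.
Then ∠A = 180° − ∠B − ∠C ≈ 70.87°.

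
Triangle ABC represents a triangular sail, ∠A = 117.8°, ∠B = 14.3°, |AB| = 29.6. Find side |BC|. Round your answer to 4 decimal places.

35.2890

The third angle is ∠C = 180° − ∠A − ∠B = 47.90°.
Law of sines: |BC| = |AB|·sin A/sin C ≈ 35.289.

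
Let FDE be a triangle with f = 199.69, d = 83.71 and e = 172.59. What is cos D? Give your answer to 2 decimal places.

By the law of cosines, cos D = (e² + f² − d²) / (2·e·f) ≈ 0.90899, so ∠D ≈ 24.63°.

0.91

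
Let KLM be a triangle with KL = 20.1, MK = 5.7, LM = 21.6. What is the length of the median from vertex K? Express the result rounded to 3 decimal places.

Median from K: ½√(2·MK² + 2·KL² − LM²) ≈ 10.08.

m_K ≈ 10.080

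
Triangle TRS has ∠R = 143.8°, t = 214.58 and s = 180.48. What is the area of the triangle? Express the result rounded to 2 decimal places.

area ≈ 11436.31

Area = ½·s·t·sin R ≈ 11436.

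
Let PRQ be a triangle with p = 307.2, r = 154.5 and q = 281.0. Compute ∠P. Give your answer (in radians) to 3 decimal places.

∠P ≈ 1.473 rad

By the law of cosines, cos P = (r² + q² − p²) / (2·r·q) ≈ 0.09743, so ∠P ≈ 1.473 rad.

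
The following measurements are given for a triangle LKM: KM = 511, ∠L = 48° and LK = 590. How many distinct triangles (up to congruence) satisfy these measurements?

2

LK·sin L = 590·sin(48°) ≈ 438.5.
Since LK sin L < KM < LK (438.5 < 511 < 590), two triangles exist.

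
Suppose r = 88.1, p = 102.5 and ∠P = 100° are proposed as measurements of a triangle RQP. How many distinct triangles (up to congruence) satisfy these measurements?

r·sin P = 88.1·sin(100°) ≈ 86.76.
Since ∠P is not acute, a triangle exists only if p > r; here p > r, so there is exactly one triangle.

1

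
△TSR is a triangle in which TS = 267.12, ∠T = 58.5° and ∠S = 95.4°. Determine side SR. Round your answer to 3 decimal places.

517.702

The third angle is ∠R = 180° − ∠T − ∠S = 26.10°.
Law of sines: SR = TS·sin T/sin R ≈ 517.7.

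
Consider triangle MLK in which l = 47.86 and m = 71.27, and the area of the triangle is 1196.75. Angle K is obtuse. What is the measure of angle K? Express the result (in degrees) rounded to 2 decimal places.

From area = ½·m·l·sin K, we get sin K = 2·area/(m·l) ≈ 0.70170.
Taking the obtuse solution, ∠K ≈ 135.44°.

135.44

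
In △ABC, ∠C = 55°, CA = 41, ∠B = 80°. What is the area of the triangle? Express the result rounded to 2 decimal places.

area ≈ 494.35

The third angle is ∠A = 180° − ∠B − ∠C = 45.00°.
Law of sines: BC = CA·sin A/sin B ≈ 29.439.
Law of sines: AB = CA·sin C/sin B ≈ 34.103.
Area = ½·CA·BC·sin C ≈ 494.35.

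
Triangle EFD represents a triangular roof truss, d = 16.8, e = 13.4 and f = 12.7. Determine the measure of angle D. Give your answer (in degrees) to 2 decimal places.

∠D ≈ 80.08°

By the law of cosines, cos D = (e² + f² − d²) / (2·e·f) ≈ 0.17220, so ∠D ≈ 80.08°.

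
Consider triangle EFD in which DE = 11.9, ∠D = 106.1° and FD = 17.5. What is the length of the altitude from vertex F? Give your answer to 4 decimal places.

By the law of cosines, EF² = FD² + DE² − 2·FD·DE·cos D = 563.36, so EF ≈ 23.735.
Area = ½·FD·DE·sin D ≈ 100.04.
The altitude from F has length 2·area/DE ≈ 16.814.

h_F ≈ 16.8136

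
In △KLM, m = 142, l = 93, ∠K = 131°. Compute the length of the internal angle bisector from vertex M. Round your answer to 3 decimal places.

By the law of cosines, k² = l² + m² − 2·l·m·cos K = 46141, so k ≈ 214.8.
Law of cosines again: cos M = (k² + l² − m²)/(2·k·l) ≈ 0.86665, so ∠M ≈ 29.93°.
The bisector from M has length 2·k·l·cos(∠M/2)/(k+l) ≈ 125.4.

125.400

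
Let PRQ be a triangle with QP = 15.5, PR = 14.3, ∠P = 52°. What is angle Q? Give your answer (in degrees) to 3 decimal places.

By the law of cosines, RQ² = QP² + PR² − 2·QP·PR·cos P = 171.82, so RQ ≈ 13.108.
Law of cosines again: cos Q = (RQ² + QP² − PR²)/(2·RQ·QP) ≈ 0.51084, so ∠Q ≈ 59.28°.

∠Q ≈ 59.280°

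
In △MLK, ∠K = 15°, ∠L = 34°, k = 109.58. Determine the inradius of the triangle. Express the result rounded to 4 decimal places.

The third angle is ∠M = 180° − ∠L − ∠K = 131.00°.
Law of sines: m = k·sin M/sin K ≈ 319.53.
Law of sines: l = k·sin L/sin K ≈ 236.75.
Area = ½·k·m·sin L ≈ 9789.9.
Semiperimeter s = (319.53+236.75+109.58)/2 = 332.93.
Inradius = area/s = 9789.9/332.93 ≈ 29.405.

29.4050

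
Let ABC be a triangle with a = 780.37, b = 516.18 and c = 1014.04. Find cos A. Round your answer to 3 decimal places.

By the law of cosines, cos A = (b² + c² − a²) / (2·b·c) ≈ 0.65505, so ∠A ≈ 49.08°.

cos A ≈ 0.655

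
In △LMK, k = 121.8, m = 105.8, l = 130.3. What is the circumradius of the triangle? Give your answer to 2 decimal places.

By the law of cosines, cos L = (m² + k² − l²) / (2·m·k) ≈ 0.35117, so ∠L ≈ 1.2120 rad.
Circumradius = l/(2 sin L) ≈ 69.582.

69.58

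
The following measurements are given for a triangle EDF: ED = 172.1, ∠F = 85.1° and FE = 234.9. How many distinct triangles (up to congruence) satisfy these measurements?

0

FE·sin F = 234.9·sin(85.1°) ≈ 234.
Since ED = 172.1 < 234 = FE sin F, no triangle exists.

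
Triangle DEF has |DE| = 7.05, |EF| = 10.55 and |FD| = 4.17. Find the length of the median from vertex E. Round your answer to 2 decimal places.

m_E ≈ 8.73

Median from E: ½√(2·|DE|² + 2·|EF|² − |FD|²) ≈ 8.7267.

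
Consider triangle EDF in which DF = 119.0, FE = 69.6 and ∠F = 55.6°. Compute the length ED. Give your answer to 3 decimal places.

By the law of cosines, ED² = DF² + FE² − 2·DF·FE·cos F = 9646.6, so ED ≈ 98.217.

98.217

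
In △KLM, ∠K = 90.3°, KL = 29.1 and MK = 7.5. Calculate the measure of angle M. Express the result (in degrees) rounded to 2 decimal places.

By the law of cosines, LM² = MK² + KL² − 2·MK·KL·cos K = 905.35, so LM ≈ 30.089.
Law of cosines again: cos M = (LM² + MK² − KL²)/(2·LM·MK) ≈ 0.25432, so ∠M ≈ 75.27°.

75.27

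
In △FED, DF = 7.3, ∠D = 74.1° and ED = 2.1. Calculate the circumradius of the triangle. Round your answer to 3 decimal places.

3.650

By the law of cosines, FE² = ED² + DF² − 2·ED·DF·cos D = 49.3, so FE ≈ 7.0214.
Area = ½·ED·DF·sin D ≈ 7.3717.
Circumradius = FE/(2 sin D) ≈ 3.6504.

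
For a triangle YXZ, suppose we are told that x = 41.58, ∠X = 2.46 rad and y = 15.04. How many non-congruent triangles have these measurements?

y·sin X = 15.04·sin(2.46 rad) ≈ 9.476.
Since ∠X is not acute, a triangle exists only if x > y; here x > y, so there is exactly one triangle.

1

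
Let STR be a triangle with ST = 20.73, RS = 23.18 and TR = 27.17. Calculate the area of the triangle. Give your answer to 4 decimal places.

Semiperimeter s = (27.17 + 23.18 + 20.73)/2 = 35.54.
Heron's formula: area = √(35.54·8.37·12.36·14.81) ≈ 233.35.

area ≈ 233.3502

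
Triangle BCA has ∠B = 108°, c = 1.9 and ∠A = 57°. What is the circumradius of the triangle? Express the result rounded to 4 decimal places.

The third angle is ∠C = 180° − ∠A − ∠B = 15.00°.
Law of sines: b = c·sin B/sin C ≈ 6.9817.
Law of sines: a = c·sin A/sin C ≈ 6.1567.
Circumradius = c/(2 sin C) ≈ 3.6705.

3.6705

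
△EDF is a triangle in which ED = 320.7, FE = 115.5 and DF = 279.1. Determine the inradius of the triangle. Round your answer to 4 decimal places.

44.3296

Semiperimeter s = (279.1 + 115.5 + 320.7)/2 = 357.65.
Heron's formula: area = √(357.65·78.55·242.15·36.95) ≈ 15854.
Inradius = area/s = 15854/357.65 ≈ 44.33.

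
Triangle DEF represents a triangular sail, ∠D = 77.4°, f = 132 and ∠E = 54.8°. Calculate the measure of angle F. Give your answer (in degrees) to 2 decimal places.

The third angle is ∠F = 180° − ∠D − ∠E = 47.80°.

∠F ≈ 47.80°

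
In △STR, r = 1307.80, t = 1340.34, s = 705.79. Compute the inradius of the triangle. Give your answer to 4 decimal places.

Semiperimeter p = (705.79 + 1340.3 + 1307.8)/2 = 1677.
Heron's formula: area = √(1677·971.17·336.62·369.16) ≈ 4.4988e+05.
Inradius = area/p = 4.4988e+05/1677 ≈ 268.27.

268.2688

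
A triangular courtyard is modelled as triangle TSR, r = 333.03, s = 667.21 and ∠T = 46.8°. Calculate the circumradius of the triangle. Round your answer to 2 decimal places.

By the law of cosines, t² = s² + r² − 2·s·r·cos T = 2.5186e+05, so t ≈ 501.86.
Area = ½·s·r·sin T ≈ 80989.
Circumradius = t/(2 sin T) ≈ 344.23.

344.23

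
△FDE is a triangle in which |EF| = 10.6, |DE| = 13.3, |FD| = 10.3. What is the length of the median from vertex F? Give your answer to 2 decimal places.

Median from F: ½√(2·|EF|² + 2·|FD|² − |DE|²) ≈ 8.0624.

8.06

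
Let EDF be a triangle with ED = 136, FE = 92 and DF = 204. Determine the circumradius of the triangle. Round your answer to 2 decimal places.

R ≈ 125.84

By the law of cosines, cos E = (FE² + ED² − DF²) / (2·FE·ED) ≈ -0.58568, so ∠E ≈ 125.85°.
Circumradius = DF/(2 sin E) ≈ 125.84.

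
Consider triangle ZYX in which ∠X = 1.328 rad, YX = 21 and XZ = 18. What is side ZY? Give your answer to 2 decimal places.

24.15

By the law of cosines, ZY² = YX² + XZ² − 2·YX·XZ·cos X = 583.24, so ZY ≈ 24.15.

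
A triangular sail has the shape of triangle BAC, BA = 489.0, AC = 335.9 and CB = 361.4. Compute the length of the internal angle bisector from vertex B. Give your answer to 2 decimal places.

386.20

By the law of cosines, cos B = (CB² + BA² − AC²) / (2·CB·BA) ≈ 0.72684, so ∠B ≈ 43.38°.
The bisector from B has length 2·CB·BA·cos(∠B/2)/(CB+BA) ≈ 386.2.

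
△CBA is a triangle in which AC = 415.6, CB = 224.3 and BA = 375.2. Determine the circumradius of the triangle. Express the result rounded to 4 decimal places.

209.0477

By the law of cosines, cos C = (AC² + CB² − BA²) / (2·AC·CB) ≈ 0.44121, so ∠C ≈ 63.82°.
Circumradius = BA/(2 sin C) ≈ 209.05.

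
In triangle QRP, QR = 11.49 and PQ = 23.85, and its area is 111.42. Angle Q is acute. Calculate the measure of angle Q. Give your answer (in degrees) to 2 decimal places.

From area = ½·PQ·QR·sin Q, we get sin Q = 2·area/(PQ·QR) ≈ 0.81318.
Taking the acute solution, ∠Q ≈ 54.41°.

54.41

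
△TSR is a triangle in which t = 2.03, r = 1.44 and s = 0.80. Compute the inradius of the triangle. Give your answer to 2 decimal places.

0.21

Semiperimeter p = (2.03 + 0.8 + 1.44)/2 = 2.135.
Heron's formula: area = √(2.135·0.105·1.335·0.695) ≈ 0.45606.
Inradius = area/p = 0.45606/2.135 ≈ 0.21361.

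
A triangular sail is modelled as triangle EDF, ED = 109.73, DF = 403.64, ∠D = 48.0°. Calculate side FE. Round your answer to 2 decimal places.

340.14

By the law of cosines, FE² = ED² + DF² − 2·ED·DF·cos D = 1.1569e+05, so FE ≈ 340.14.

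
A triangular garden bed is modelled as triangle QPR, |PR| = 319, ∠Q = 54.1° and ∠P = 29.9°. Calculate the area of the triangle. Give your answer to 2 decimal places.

area ≈ 31139.59

The third angle is ∠R = 180° − ∠Q − ∠P = 96.00°.
Law of sines: |RQ| = |PR|·sin P/sin Q ≈ 196.31.
Law of sines: |QP| = |PR|·sin R/sin Q ≈ 391.65.
Area = ½·|PR|·|RQ|·sin R ≈ 31140.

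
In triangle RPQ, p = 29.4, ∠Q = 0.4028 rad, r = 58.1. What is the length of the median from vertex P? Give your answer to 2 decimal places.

m_P ≈ 44.95

By the law of cosines, q² = r² + p² − 2·r·p·cos Q = 1097.1, so q ≈ 33.123.
Median from P: ½√(2·q² + 2·r² − p²) ≈ 44.947.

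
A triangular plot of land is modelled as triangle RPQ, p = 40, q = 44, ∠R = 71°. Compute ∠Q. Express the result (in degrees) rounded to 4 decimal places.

∠Q ≈ 58.3194°

By the law of cosines, r² = p² + q² − 2·p·q·cos R = 2390, so r ≈ 48.888.
Law of cosines again: cos Q = (r² + p² − q²)/(2·r·p) ≈ 0.52518, so ∠Q ≈ 58.32°.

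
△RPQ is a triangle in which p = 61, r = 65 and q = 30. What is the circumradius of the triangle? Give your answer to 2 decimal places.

By the law of cosines, cos R = (p² + q² − r²) / (2·p·q) ≈ 0.10820, so ∠R ≈ 1.462 rad.
Circumradius = r/(2 sin R) ≈ 32.692.

32.69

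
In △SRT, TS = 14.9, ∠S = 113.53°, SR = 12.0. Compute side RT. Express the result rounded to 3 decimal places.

22.556

By the law of cosines, RT² = TS² + SR² − 2·TS·SR·cos S = 508.77, so RT ≈ 22.556.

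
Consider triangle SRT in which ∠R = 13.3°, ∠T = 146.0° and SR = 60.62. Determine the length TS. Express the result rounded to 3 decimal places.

24.939

The third angle is ∠S = 180° − ∠R − ∠T = 20.70°.
Law of sines: TS = SR·sin R/sin T ≈ 24.939.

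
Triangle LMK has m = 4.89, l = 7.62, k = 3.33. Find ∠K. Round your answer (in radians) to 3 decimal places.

By the law of cosines, cos K = (l² + m² − k²) / (2·l·m) ≈ 0.95121, so ∠K ≈ 0.314 rad.

∠K ≈ 0.314 rad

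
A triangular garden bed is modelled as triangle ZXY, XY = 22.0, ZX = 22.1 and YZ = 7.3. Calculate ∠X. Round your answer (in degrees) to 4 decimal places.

19.0546

By the law of cosines, cos X = (ZX² + XY² − YZ²) / (2·ZX·XY) ≈ 0.94521, so ∠X ≈ 19.05°.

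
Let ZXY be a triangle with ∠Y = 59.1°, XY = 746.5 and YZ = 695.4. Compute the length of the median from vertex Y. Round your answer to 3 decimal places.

m_Y ≈ 627.299

By the law of cosines, ZX² = XY² + YZ² − 2·XY·YZ·cos Y = 5.0767e+05, so ZX ≈ 712.51.
Median from Y: ½√(2·XY² + 2·YZ² − ZX²) ≈ 627.3.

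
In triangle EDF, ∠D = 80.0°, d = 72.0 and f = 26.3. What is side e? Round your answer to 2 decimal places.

71.75

Law of sines: sin F = f·sin D/d ≈ 0.35973.
Since d ≥ f, only the acute value applies: ∠F ≈ 21.08°.
Then ∠E = 180° − ∠D − ∠F ≈ 78.92°.
Law of sines gives e = d·sin E/sin D ≈ 71.747.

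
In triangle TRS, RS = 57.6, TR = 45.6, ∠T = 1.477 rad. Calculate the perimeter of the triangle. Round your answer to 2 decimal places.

perimeter ≈ 142.92

Law of sines: sin S = TR·sin T/RS ≈ 0.78819.
Since RS ≥ TR, only the acute value applies: ∠S ≈ 0.908 rad.
Then ∠R = π − ∠T − ∠S ≈ 0.757 rad.
Law of sines gives ST = RS·sin R/sin T ≈ 39.72.
Semiperimeter s = (57.6+39.72+45.6)/2 = 71.46.
Perimeter = 57.6 + 39.72 + 45.6 = 142.92.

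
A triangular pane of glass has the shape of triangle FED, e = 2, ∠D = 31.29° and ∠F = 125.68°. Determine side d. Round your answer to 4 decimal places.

The third angle is ∠E = 180° − ∠D − ∠F = 23.03°.
Law of sines: d = e·sin D/sin E ≈ 2.6552.

2.6552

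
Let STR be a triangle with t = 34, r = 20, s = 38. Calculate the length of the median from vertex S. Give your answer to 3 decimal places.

Median from S: ½√(2·t² + 2·r² − s²) ≈ 20.421.

m_S ≈ 20.421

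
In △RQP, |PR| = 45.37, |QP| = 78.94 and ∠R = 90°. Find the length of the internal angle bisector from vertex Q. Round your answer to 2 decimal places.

t_Q ≈ 67.75

Law of sines: sin Q = |PR|·sin R/|QP| ≈ 0.57474.
Since |QP| ≥ |PR|, only the acute value applies: ∠Q ≈ 35.08°.
Then ∠P = 180° − ∠R − ∠Q ≈ 54.92°.
Law of sines gives |RQ| = |QP|·sin P/sin R ≈ 64.599.
The bisector from Q has length 2·|RQ|·|QP|·cos(∠Q/2)/(|RQ|+|QP|) ≈ 67.75.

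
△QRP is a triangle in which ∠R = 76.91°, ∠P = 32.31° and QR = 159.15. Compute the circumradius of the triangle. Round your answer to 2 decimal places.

148.88

The third angle is ∠Q = 180° − ∠R − ∠P = 70.78°.
Law of sines: RP = QR·sin Q/sin P ≈ 281.16.
Law of sines: PQ = QR·sin R/sin P ≈ 290.02.
Circumradius = QR/(2 sin P) ≈ 148.88.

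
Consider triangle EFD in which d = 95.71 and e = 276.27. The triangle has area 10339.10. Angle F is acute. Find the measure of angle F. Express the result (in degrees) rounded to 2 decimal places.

∠F ≈ 51.45°

From area = ½·d·e·sin F, we get sin F = 2·area/(d·e) ≈ 0.78203.
Taking the acute solution, ∠F ≈ 51.45°.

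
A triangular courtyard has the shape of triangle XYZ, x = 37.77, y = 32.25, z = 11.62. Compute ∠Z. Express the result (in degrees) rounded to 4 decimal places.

∠Z ≈ 16.8469°

By the law of cosines, cos Z = (x² + y² − z²) / (2·x·y) ≈ 0.95708, so ∠Z ≈ 16.85°.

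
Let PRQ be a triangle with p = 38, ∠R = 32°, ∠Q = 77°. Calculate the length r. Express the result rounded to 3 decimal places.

21.297

The third angle is ∠P = 180° − ∠R − ∠Q = 71.00°.
Law of sines: r = p·sin R/sin P ≈ 21.297.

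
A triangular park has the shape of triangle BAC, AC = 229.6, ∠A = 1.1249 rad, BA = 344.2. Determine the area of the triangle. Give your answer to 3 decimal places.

35650.642

Area = ½·BA·AC·sin A ≈ 35651.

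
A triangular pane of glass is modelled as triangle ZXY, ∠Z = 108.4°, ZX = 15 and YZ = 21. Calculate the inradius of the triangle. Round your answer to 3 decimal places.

4.570

By the law of cosines, XY² = YZ² + ZX² − 2·YZ·ZX·cos Z = 864.86, so XY ≈ 29.408.
Area = ½·YZ·ZX·sin Z ≈ 149.45.
Semiperimeter s = (29.408+21+15)/2 = 32.704.
Inradius = area/s = 149.45/32.704 ≈ 4.5697.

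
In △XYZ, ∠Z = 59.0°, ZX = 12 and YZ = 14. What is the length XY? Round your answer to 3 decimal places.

By the law of cosines, XY² = YZ² + ZX² − 2·YZ·ZX·cos Z = 166.95, so XY ≈ 12.921.

12.921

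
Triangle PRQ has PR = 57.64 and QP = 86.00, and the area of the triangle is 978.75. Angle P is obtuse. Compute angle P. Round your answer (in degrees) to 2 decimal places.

∠P ≈ 156.74°

From area = ½·QP·PR·sin P, we get sin P = 2·area/(QP·PR) ≈ 0.39489.
Taking the obtuse solution, ∠P ≈ 156.74°.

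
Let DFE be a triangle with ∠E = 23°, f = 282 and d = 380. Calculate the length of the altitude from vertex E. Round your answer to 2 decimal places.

h_E ≈ 256.53

By the law of cosines, e² = d² + f² − 2·d·f·cos E = 26641, so e ≈ 163.22.
Area = ½·d·f·sin E ≈ 20935.
The altitude from E has length 2·area/e ≈ 256.53.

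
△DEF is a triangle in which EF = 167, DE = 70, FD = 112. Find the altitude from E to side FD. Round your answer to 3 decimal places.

h_E ≈ 52.208

Semiperimeter s = (167 + 112 + 70)/2 = 174.5.
Heron's formula: area = √(174.5·7.5·62.5·104.5) ≈ 2923.7.
The altitude from E has length 2·area/FD ≈ 52.208.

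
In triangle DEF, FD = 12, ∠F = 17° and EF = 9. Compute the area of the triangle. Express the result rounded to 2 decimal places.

15.79

Area = ½·EF·FD·sin F ≈ 15.788.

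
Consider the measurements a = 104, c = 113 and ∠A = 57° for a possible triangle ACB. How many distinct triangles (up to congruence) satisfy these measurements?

c·sin A = 113·sin(57°) ≈ 94.77.
Since c sin A < a < c (94.77 < 104 < 113), two triangles exist.

2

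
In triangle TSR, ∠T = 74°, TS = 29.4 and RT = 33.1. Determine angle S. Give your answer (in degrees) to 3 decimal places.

By the law of cosines, SR² = RT² + TS² − 2·RT·TS·cos T = 1423.5, so SR ≈ 37.729.
Law of cosines again: cos S = (TS² + SR² − RT²)/(2·TS·SR) ≈ 0.53742, so ∠S ≈ 57.49°.

∠S ≈ 57.492°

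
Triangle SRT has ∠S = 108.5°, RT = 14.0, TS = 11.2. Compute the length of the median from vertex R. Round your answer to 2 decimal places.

9.06

Law of sines: sin R = TS·sin S/RT ≈ 0.75866.
Since RT ≥ TS, only the acute value applies: ∠R ≈ 49.35°.
Then ∠T = 180° − ∠S − ∠R ≈ 22.15°.
Law of sines gives SR = RT·sin T/sin S ≈ 5.567.
Median from R: ½√(2·SR² + 2·RT² − TS²) ≈ 9.0629.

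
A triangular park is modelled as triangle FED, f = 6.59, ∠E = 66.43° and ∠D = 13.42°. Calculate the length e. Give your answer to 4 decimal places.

The third angle is ∠F = 180° − ∠E − ∠D = 100.15°.
Law of sines: e = f·sin E/sin F ≈ 6.1362.

6.1362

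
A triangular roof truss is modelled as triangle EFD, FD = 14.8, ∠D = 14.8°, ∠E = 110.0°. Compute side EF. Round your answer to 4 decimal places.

4.0232

The third angle is ∠F = 180° − ∠D − ∠E = 55.20°.
Law of sines: EF = FD·sin D/sin E ≈ 4.0232.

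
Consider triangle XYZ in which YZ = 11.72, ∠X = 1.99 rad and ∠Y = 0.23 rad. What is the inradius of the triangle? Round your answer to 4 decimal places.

The third angle is ∠Z = π − ∠X − ∠Y = 0.922 rad.
Law of sines: ZX = YZ·sin Y/sin X ≈ 2.9252.
Law of sines: XY = YZ·sin Z/sin X ≈ 10.221.
Area = ½·YZ·ZX·sin Z ≈ 13.654.
Semiperimeter s = (11.72+2.9252+10.221)/2 = 12.433.
Inradius = area/s = 13.654/12.433 ≈ 1.0982.

r ≈ 1.0982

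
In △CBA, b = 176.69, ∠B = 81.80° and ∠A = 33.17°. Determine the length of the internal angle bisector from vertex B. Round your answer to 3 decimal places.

92.077

The third angle is ∠C = 180° − ∠B − ∠A = 65.03°.
Law of sines: c = b·sin C/sin B ≈ 161.83.
Law of sines: a = b·sin A/sin B ≈ 97.67.
The bisector from B has length 2·a·c·cos(∠B/2)/(a+c) ≈ 92.077.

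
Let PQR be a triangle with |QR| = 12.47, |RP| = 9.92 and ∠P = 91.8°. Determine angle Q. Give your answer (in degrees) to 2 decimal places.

52.67

Law of sines: sin Q = |RP|·sin P/|QR| ≈ 0.79512.
Since |QR| ≥ |RP|, only the acute value applies: ∠Q ≈ 52.67°.
Then ∠R = 180° − ∠P − ∠Q ≈ 35.53°.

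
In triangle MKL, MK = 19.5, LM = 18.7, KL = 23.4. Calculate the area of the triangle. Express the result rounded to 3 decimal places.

Semiperimeter s = (23.4 + 18.7 + 19.5)/2 = 30.8.
Heron's formula: area = √(30.8·7.4·12.1·11.3) ≈ 176.53.

area ≈ 176.532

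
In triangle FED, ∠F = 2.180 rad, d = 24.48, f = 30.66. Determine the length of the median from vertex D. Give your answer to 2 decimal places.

Law of sines: sin D = d·sin F/f ≈ 0.65480.
Since f ≥ d, only the acute value applies: ∠D ≈ 0.714 rad.
Then ∠E = π − ∠F − ∠D ≈ 0.248 rad.
Law of sines gives e = f·sin E/sin F ≈ 9.1651.
Median from D: ½√(2·f² + 2·e² − d²) ≈ 19.032.

19.03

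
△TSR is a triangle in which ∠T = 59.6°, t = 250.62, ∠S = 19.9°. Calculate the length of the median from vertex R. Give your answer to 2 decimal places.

The third angle is ∠R = 180° − ∠T − ∠S = 100.50°.
Law of sines: s = t·sin S/sin T ≈ 98.904.
Law of sines: r = t·sin R/sin T ≈ 285.7.
Median from R: ½√(2·t² + 2·s² − r²) ≈ 126.05.

126.05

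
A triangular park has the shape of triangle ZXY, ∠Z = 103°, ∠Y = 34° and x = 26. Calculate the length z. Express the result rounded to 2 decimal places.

37.15

The third angle is ∠X = 180° − ∠Y − ∠Z = 43.00°.
Law of sines: z = x·sin Z/sin X ≈ 37.146.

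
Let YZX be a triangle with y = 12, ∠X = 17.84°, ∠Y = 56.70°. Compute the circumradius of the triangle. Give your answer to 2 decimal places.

7.18

The third angle is ∠Z = 180° − ∠X − ∠Y = 105.46°.
Law of sines: z = y·sin Z/sin Y ≈ 13.838.
Law of sines: x = y·sin X/sin Y ≈ 4.3985.
Circumradius = y/(2 sin Y) ≈ 7.1787.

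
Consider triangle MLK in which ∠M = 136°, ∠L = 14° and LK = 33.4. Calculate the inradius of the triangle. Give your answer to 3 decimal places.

2.812

The third angle is ∠K = 180° − ∠M − ∠L = 30.00°.
Law of sines: KM = LK·sin L/sin M ≈ 11.632.
Law of sines: ML = LK·sin K/sin M ≈ 24.041.
Area = ½·LK·KM·sin K ≈ 97.126.
Semiperimeter s = (33.4+11.632+24.041)/2 = 34.536.
Inradius = area/s = 97.126/34.536 ≈ 2.8123.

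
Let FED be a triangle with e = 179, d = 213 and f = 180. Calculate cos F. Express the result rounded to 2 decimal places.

By the law of cosines, cos F = (e² + d² − f²) / (2·e·d) ≈ 0.59026, so ∠F ≈ 53.82°.

cos F ≈ 0.59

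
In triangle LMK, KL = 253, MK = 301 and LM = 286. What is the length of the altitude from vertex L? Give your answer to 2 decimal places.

Semiperimeter s = (301 + 253 + 286)/2 = 420.
Heron's formula: area = √(420·119·167·134) ≈ 33443.
The altitude from L has length 2·area/MK ≈ 222.21.

222.21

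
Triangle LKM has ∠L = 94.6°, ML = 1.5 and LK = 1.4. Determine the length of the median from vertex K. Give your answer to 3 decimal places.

m_K ≈ 1.640

By the law of cosines, KM² = ML² + LK² − 2·ML·LK·cos L = 4.5468, so KM ≈ 2.1323.
Median from K: ½√(2·LK² + 2·KM² − ML²) ≈ 1.6404.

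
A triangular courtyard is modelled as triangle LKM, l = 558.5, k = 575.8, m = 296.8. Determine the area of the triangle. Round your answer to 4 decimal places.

Semiperimeter s = (558.5 + 575.8 + 296.8)/2 = 715.55.
Heron's formula: area = √(715.55·157.05·139.75·418.75) ≈ 81095.

area ≈ 81094.6646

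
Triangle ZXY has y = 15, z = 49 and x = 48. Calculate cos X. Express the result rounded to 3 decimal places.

By the law of cosines, cos X = (y² + z² − x²) / (2·y·z) ≈ 0.21905, so ∠X ≈ 77.35°.

0.219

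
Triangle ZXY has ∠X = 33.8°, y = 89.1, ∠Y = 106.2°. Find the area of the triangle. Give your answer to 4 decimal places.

area ≈ 1478.0682

The third angle is ∠Z = 180° − ∠X − ∠Y = 40.00°.
Law of sines: z = y·sin Z/sin Y ≈ 59.64.
Law of sines: x = y·sin X/sin Y ≈ 51.615.
Area = ½·y·z·sin X ≈ 1478.1.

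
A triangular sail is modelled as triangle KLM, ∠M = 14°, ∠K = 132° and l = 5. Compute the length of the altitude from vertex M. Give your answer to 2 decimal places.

The third angle is ∠L = 180° − ∠M − ∠K = 34.00°.
Law of sines: k = l·sin K/sin L ≈ 6.6448.
Law of sines: m = l·sin M/sin L ≈ 2.1631.
Area = ½·l·k·sin M ≈ 4.0188.
The altitude from M has length 2·area/m ≈ 3.7157.

h_M ≈ 3.72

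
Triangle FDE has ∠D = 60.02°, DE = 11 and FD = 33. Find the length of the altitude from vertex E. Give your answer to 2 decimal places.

h_E ≈ 9.53

By the law of cosines, EF² = FD² + DE² − 2·FD·DE·cos D = 847.22, so EF ≈ 29.107.
Area = ½·FD·DE·sin D ≈ 157.22.
The altitude from E has length 2·area/FD ≈ 9.5282.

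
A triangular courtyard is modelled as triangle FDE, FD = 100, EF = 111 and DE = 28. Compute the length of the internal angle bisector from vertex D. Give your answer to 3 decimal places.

t_D ≈ 26.351

By the law of cosines, cos D = (FD² + DE² − EF²) / (2·FD·DE) ≈ -0.27446, so ∠D ≈ 1.849 rad.
The bisector from D has length 2·FD·DE·cos(∠D/2)/(FD+DE) ≈ 26.351.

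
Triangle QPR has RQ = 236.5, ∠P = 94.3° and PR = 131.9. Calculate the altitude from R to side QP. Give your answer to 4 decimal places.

Law of sines: sin Q = PR·sin P/RQ ≈ 0.55615.
Since RQ ≥ PR, only the acute value applies: ∠Q ≈ 33.79°.
Then ∠R = 180° − ∠P − ∠Q ≈ 51.91°.
Law of sines gives QP = RQ·sin R/sin P ≈ 186.66.
Area = ½·RQ·PR·sin R ≈ 12276.
The altitude from R has length 2·area/QP ≈ 131.53.

h_R ≈ 131.5287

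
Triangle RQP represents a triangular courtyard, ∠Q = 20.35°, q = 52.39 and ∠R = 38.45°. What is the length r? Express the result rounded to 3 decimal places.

The third angle is ∠P = 180° − ∠R − ∠Q = 121.20°.
Law of sines: r = q·sin R/sin Q ≈ 93.68.

93.680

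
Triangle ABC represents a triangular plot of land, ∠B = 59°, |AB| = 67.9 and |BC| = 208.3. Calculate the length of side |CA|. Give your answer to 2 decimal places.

By the law of cosines, |CA|² = |AB|² + |BC|² − 2·|AB|·|BC|·cos B = 33430, so |CA| ≈ 182.84.

182.84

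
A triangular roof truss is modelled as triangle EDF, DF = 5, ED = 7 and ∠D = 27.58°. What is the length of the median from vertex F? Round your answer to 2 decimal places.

By the law of cosines, FE² = ED² + DF² − 2·ED·DF·cos D = 11.954, so FE ≈ 3.4575.
Median from F: ½√(2·DF² + 2·FE² − ED²) ≈ 2.4954.

m_F ≈ 2.50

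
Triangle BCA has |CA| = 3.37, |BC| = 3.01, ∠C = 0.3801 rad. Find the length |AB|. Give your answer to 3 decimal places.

By the law of cosines, |AB|² = |BC|² + |CA|² − 2·|BC|·|CA|·cos C = 1.5776, so |AB| ≈ 1.256.

1.256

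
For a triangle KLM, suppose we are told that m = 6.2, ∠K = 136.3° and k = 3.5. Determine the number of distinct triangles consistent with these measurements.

m·sin K = 6.2·sin(136.3°) ≈ 4.283.
Since ∠K is not acute, a triangle exists only if k > m; here k ≤ m, so there is no triangle.

0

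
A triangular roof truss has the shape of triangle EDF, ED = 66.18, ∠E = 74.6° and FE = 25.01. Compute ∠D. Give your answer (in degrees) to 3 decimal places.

By the law of cosines, DF² = FE² + ED² − 2·FE·ED·cos E = 4126.2, so DF ≈ 64.236.
Law of cosines again: cos D = (ED² + DF² − FE²)/(2·ED·DF) ≈ 0.92688, so ∠D ≈ 22.05°.

22.047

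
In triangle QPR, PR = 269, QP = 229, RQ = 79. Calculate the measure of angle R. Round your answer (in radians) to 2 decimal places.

By the law of cosines, cos R = (PR² + RQ² − QP²) / (2·PR·RQ) ≈ 0.61552, so ∠R ≈ 0.908 rad.

∠R ≈ 0.91 rad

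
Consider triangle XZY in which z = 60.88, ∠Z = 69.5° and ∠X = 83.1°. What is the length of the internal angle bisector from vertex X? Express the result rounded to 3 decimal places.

t_X ≈ 30.020

The third angle is ∠Y = 180° − ∠X − ∠Z = 27.40°.
Law of sines: x = z·sin X/sin Z ≈ 64.525.
Law of sines: y = z·sin Y/sin Z ≈ 29.911.
The bisector from X has length 2·z·y·cos(∠X/2)/(z+y) ≈ 30.02.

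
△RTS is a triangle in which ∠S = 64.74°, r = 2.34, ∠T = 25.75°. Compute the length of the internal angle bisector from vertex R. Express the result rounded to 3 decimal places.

t_R ≈ 0.975

The third angle is ∠R = 180° − ∠T − ∠S = 89.51°.
Law of sines: t = r·sin T/sin R ≈ 1.0166.
Law of sines: s = r·sin S/sin R ≈ 2.1163.
The bisector from R has length 2·t·s·cos(∠R/2)/(t+s) ≈ 0.97534.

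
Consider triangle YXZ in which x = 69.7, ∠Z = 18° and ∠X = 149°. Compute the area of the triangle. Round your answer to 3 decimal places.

area ≈ 327.844

The third angle is ∠Y = 180° − ∠X − ∠Z = 13.00°.
Law of sines: y = x·sin Y/sin X ≈ 30.443.
Law of sines: z = x·sin Z/sin X ≈ 41.819.
Area = ½·x·y·sin Z ≈ 327.84.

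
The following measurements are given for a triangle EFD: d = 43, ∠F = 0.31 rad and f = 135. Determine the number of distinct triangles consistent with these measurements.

1

d·sin F = 43·sin(0.31 rad) ≈ 13.12.
Since f ≥ d, exactly one triangle exists.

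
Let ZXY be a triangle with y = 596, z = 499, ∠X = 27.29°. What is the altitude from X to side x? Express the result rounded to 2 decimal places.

By the law of cosines, x² = y² + z² − 2·y·z·cos X = 75613, so x ≈ 274.98.
Area = ½·y·z·sin X ≈ 68179.
The altitude from X has length 2·area/x ≈ 495.89.

h_X ≈ 495.89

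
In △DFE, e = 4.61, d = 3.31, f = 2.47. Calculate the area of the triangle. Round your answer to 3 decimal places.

Semiperimeter s = (3.31 + 2.47 + 4.61)/2 = 5.195.
Heron's formula: area = √(5.195·1.885·2.725·0.585) ≈ 3.951.

area ≈ 3.951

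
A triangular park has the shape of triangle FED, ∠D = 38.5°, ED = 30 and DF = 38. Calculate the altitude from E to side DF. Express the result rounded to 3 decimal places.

18.675

By the law of cosines, FE² = ED² + DF² − 2·ED·DF·cos D = 559.65, so FE ≈ 23.657.
Area = ½·ED·DF·sin D ≈ 354.83.
The altitude from E has length 2·area/DF ≈ 18.675.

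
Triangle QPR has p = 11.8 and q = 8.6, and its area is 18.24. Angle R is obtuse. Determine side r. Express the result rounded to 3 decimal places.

20.065

From area = ½·q·p·sin R, we get sin R = 2·area/(q·p) ≈ 0.35948.
Taking the obtuse solution, ∠R ≈ 158.93°.
Law of cosines then gives r ≈ 20.065.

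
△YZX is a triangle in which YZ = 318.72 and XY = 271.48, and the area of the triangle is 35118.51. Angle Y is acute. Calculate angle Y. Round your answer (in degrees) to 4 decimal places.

54.2666

From area = ½·XY·YZ·sin Y, we get sin Y = 2·area/(XY·YZ) ≈ 0.81174.
Taking the acute solution, ∠Y ≈ 54.27°.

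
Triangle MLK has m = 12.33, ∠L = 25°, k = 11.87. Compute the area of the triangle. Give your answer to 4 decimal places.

Area = ½·k·m·sin L ≈ 30.927.

area ≈ 30.9266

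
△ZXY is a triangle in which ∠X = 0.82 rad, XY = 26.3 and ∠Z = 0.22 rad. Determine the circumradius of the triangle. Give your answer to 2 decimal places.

The third angle is ∠Y = π − ∠Z − ∠X = 2.102 rad.
Law of sines: YZ = XY·sin X/sin Z ≈ 88.114.
Law of sines: ZX = XY·sin Y/sin Z ≈ 103.93.
Circumradius = XY/(2 sin Z) ≈ 60.258.

60.26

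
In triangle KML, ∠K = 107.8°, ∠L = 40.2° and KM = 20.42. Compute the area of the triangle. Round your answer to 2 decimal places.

area ≈ 162.97

The third angle is ∠M = 180° − ∠L − ∠K = 32.00°.
Law of sines: ML = KM·sin K/sin L ≈ 30.122.
Law of sines: LK = KM·sin M/sin L ≈ 16.765.
Area = ½·KM·ML·sin M ≈ 162.97.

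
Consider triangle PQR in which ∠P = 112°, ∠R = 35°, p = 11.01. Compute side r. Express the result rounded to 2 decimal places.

The third angle is ∠Q = 180° − ∠R − ∠P = 33.00°.
Law of sines: r = p·sin R/sin P ≈ 6.811.

6.81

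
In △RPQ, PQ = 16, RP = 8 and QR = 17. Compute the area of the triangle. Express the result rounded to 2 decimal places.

Semiperimeter s = (16 + 17 + 8)/2 = 20.5.
Heron's formula: area = √(20.5·4.5·3.5·12.5) ≈ 63.529.

63.53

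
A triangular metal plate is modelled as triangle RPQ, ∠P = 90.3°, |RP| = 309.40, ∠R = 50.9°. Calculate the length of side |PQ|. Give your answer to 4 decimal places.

The third angle is ∠Q = 180° − ∠R − ∠P = 38.80°.
Law of sines: |PQ| = |RP|·sin R/sin Q ≈ 383.19.

383.1907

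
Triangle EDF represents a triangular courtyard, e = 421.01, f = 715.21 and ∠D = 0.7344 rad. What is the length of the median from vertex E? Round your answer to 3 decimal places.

576.492

By the law of cosines, d² = f² + e² − 2·f·e·cos D = 2.4179e+05, so d ≈ 491.72.
Median from E: ½√(2·d² + 2·f² − e²) ≈ 576.49.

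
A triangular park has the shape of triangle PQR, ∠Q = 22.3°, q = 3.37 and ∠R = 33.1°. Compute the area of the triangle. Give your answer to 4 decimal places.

6.7269

The third angle is ∠P = 180° − ∠Q − ∠R = 124.60°.
Law of sines: p = q·sin P/sin Q ≈ 7.3104.
Law of sines: r = q·sin R/sin Q ≈ 4.85.
Area = ½·q·p·sin R ≈ 6.7269.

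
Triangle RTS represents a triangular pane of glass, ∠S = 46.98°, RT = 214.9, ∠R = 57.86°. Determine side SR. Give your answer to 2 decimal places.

284.13

The third angle is ∠T = 180° − ∠S − ∠R = 75.16°.
Law of sines: SR = RT·sin T/sin S ≈ 284.13.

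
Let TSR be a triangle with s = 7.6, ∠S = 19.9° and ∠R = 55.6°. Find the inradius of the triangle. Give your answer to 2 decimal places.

The third angle is ∠T = 180° − ∠S − ∠R = 104.50°.
Law of sines: t = s·sin T/sin S ≈ 21.617.
Law of sines: r = s·sin R/sin S ≈ 18.423.
Area = ½·s·t·sin R ≈ 67.778.
Semiperimeter p = (21.617+7.6+18.423)/2 = 23.82.
Inradius = area/p = 67.778/23.82 ≈ 2.8454.

2.85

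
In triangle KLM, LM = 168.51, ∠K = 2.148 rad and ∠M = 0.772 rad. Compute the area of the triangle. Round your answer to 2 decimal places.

The third angle is ∠L = π − ∠M − ∠K = 0.222 rad.
Law of sines: MK = LM·sin L/sin K ≈ 44.196.
Law of sines: KL = LM·sin M/sin K ≈ 140.27.
Area = ½·LM·MK·sin M ≈ 2597.6.

area ≈ 2597.55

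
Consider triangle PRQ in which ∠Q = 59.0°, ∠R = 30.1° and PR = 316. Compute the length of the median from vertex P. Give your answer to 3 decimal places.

m_P ≈ 181.799

The third angle is ∠P = 180° − ∠R − ∠Q = 90.90°.
Law of sines: RQ = PR·sin P/sin Q ≈ 368.61.
Law of sines: QP = PR·sin R/sin Q ≈ 184.89.
Median from P: ½√(2·QP² + 2·PR² − RQ²) ≈ 181.8.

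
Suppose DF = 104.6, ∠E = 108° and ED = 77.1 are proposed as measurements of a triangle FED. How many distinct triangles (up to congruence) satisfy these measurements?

ED·sin E = 77.1·sin(108°) ≈ 73.33.
Since ∠E is not acute, a triangle exists only if DF > ED; here DF > ED, so there is exactly one triangle.

1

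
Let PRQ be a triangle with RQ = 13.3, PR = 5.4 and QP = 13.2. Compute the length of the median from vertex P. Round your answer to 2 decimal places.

Median from P: ½√(2·QP² + 2·PR² − RQ²) ≈ 7.5814.

m_P ≈ 7.58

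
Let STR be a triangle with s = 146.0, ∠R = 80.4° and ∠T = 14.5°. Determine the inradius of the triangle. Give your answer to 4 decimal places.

16.1433

The third angle is ∠S = 180° − ∠T − ∠R = 85.10°.
Law of sines: t = s·sin T/sin S ≈ 36.69.
Law of sines: r = s·sin R/sin S ≈ 144.48.
Area = ½·s·t·sin R ≈ 2640.8.
Semiperimeter p = (146+36.69+144.48)/2 = 163.59.
Inradius = area/p = 2640.8/163.59 ≈ 16.143.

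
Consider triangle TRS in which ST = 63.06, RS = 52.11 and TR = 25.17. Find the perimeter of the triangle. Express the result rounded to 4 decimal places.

Perimeter = 52.11 + 63.06 + 25.17 = 140.34.

140.3400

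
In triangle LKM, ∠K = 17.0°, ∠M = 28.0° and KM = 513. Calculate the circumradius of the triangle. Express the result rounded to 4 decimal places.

R ≈ 362.7458

The third angle is ∠L = 180° − ∠K − ∠M = 135.00°.
Law of sines: ML = KM·sin K/sin L ≈ 212.11.
Law of sines: LK = KM·sin M/sin L ≈ 340.6.
Circumradius = KM/(2 sin L) ≈ 362.75.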